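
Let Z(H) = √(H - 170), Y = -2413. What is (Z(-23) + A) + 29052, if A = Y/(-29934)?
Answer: 869644981/29934 + I*√193 ≈ 29052.0 + 13.892*I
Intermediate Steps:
A = 2413/29934 (A = -2413/(-29934) = -2413*(-1/29934) = 2413/29934 ≈ 0.080611)
Z(H) = √(-170 + H)
(Z(-23) + A) + 29052 = (√(-170 - 23) + 2413/29934) + 29052 = (√(-193) + 2413/29934) + 29052 = (I*√193 + 2413/29934) + 29052 = (2413/29934 + I*√193) + 29052 = 869644981/29934 + I*√193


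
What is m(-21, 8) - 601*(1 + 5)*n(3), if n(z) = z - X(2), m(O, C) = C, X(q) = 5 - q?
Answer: 8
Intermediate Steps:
n(z) = -3 + z (n(z) = z - (5 - 1*2) = z - (5 - 2) = z - 1*3 = z - 3 = -3 + z)
m(-21, 8) - 601*(1 + 5)*n(3) = 8 - 601*(1 + 5)*(-3 + 3) = 8 - 3606*0 = 8 - 601*0 = 8 + 0 = 8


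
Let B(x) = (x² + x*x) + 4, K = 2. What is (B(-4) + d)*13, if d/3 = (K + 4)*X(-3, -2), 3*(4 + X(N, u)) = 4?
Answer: -156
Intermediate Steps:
X(N, u) = -8/3 (X(N, u) = -4 + (⅓)*4 = -4 + 4/3 = -8/3)
d = -48 (d = 3*((2 + 4)*(-8/3)) = 3*(6*(-8/3)) = 3*(-16) = -48)
B(x) = 4 + 2*x² (B(x) = (x² + x²) + 4 = 2*x² + 4 = 4 + 2*x²)
(B(-4) + d)*13 = ((4 + 2*(-4)²) - 48)*13 = ((4 + 2*16) - 48)*13 = ((4 + 32) - 48)*13 = (36 - 48)*13 = -12*13 = -156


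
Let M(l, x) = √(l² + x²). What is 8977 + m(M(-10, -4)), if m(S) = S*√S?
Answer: 8977 + 2*√2*29^(¾) ≈ 9012.3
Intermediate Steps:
m(S) = S^(3/2)
8977 + m(M(-10, -4)) = 8977 + (√((-10)² + (-4)²))^(3/2) = 8977 + (√(100 + 16))^(3/2) = 8977 + (√116)^(3/2) = 8977 + (2*√29)^(3/2) = 8977 + 2*√2*29^(¾)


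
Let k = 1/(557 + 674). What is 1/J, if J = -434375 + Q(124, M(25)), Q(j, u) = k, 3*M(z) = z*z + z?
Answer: -1231/534715624 ≈ -2.3022e-6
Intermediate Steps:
M(z) = z/3 + z²/3 (M(z) = (z*z + z)/3 = (z² + z)/3 = (z + z²)/3 = z/3 + z²/3)
k = 1/1231 ≈ 0.00081235
Q(j, u) = 1/1231
J = -534715624/1231 (J = -434375 + 1/1231 = -534715624/1231 ≈ -4.3438e+5)
1/J = 1/(-534715624/1231) = -1231/534715624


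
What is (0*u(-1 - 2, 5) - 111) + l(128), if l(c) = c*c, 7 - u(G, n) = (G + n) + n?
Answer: 16273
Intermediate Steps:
u(G, n) = 7 - G - 2*n (u(G, n) = 7 - ((G + n) + n) = 7 - (G + 2*n) = 7 + (-G - 2*n) = 7 - G - 2*n)
l(c) = c²
(0*u(-1 - 2, 5) - 111) + l(128) = (0*(7 - (-1 - 2) - 2*5) - 111) + 128² = (0*(7 - 1*(-3) - 10) - 111) + 16384 = (0*(7 + 3 - 10) - 111) + 16384 = (0*0 - 111) + 16384 = (0 - 111) + 16384 = -111 + 16384 = 16273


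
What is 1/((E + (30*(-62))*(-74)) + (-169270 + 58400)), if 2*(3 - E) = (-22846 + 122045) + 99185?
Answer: -1/72419 ≈ -1.3809e-5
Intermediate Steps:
E = -99189 (E = 3 - ((-22846 + 122045) + 99185)/2 = 3 - (99199 + 99185)/2 = 3 - ½*198384 = 3 - 99192 = -99189)
1/((E + (30*(-62))*(-74)) + (-169270 + 58400)) = 1/((-99189 + (30*(-62))*(-74)) + (-169270 + 58400)) = 1/((-99189 - 1860*(-74)) - 110870) = 1/((-99189 + 137640) - 110870) = 1/(38451 - 110870) = 1/(-72419) = -1/72419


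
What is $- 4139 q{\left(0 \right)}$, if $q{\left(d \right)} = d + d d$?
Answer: $0$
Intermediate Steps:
$q{\left(d \right)} = d + d^{2}$
$- 4139 q{\left(0 \right)} = - 4139 \cdot 0 \left(1 + 0\right) = - 4139 \cdot 0 \cdot 1 = \left(-4139\right) 0 = 0$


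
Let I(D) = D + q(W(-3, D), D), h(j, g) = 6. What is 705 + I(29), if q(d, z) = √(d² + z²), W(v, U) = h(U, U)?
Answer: 734 + √877 ≈ 763.61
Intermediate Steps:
W(v, U) = 6
I(D) = D + √(36 + D²) (I(D) = D + √(6² + D²) = D + √(36 + D²))
705 + I(29) = 705 + (29 + √(36 + 29²)) = 705 + (29 + √(36 + 841)) = 705 + (29 + √877) = 734 + √877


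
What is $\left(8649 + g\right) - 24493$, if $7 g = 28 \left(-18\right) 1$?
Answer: $-15916$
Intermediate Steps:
$g = -72$ ($g = \frac{28 \left(-18\right) 1}{7} = \frac{\left(-504\right) 1}{7} = \frac{1}{7} \left(-504\right) = -72$)
$\left(8649 + g\right) - 24493 = \left(8649 - 72\right) - 24493 = 8577 - 24493 = -15916$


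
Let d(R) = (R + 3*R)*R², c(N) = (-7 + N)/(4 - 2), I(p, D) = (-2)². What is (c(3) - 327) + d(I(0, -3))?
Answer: -73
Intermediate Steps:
I(p, D) = 4
c(N) = -7/2 + N/2 (c(N) = (-7 + N)/2 = (-7 + N)*(½) = -7/2 + N/2)
d(R) = 4*R³ (d(R) = (4*R)*R² = 4*R³)
(c(3) - 327) + d(I(0, -3)) = ((-7/2 + (½)*3) - 327) + 4*4³ = ((-7/2 + 3/2) - 327) + 4*64 = (-2 - 327) + 256 = -329 + 256 = -73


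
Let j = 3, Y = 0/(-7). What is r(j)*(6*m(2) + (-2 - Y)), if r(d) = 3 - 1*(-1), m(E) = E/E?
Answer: 16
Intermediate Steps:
Y = 0 (Y = 0*(-⅐) = 0)
m(E) = 1
r(d) = 4 (r(d) = 3 + 1 = 4)
r(j)*(6*m(2) + (-2 - Y)) = 4*(6*1 + (-2 - 1*0)) = 4*(6 + (-2 + 0)) = 4*(6 - 2) = 4*4 = 16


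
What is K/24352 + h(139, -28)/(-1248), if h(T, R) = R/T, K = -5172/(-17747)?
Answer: 50773811/292852546428 ≈ 0.00017338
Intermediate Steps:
K = 5172/17747 (K = -5172*(-1/17747) = 5172/17747 ≈ 0.29143)
K/24352 + h(139, -28)/(-1248) = (5172/17747)/24352 - 28/139/(-1248) = (5172/17747)*(1/24352) - 28*1/139*(-1/1248) = 1293/108043736 - 28/139*(-1/1248) = 1293/108043736 + 7/43368 = 50773811/292852546428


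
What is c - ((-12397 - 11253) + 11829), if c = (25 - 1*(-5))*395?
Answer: 23671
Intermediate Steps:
c = 11850 (c = (25 + 5)*395 = 30*395 = 11850)
c - ((-12397 - 11253) + 11829) = 11850 - ((-12397 - 11253) + 11829) = 11850 - (-23650 + 11829) = 11850 - 1*(-11821) = 11850 + 11821 = 23671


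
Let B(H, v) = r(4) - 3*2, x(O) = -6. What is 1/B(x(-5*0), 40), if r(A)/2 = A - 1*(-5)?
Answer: 1/12 ≈ 0.083333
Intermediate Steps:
r(A) = 10 + 2*A (r(A) = 2*(A - 1*(-5)) = 2*(A + 5) = 2*(5 + A) = 10 + 2*A)
B(H, v) = 12 (B(H, v) = (10 + 2*4) - 3*2 = (10 + 8) - 6 = 18 - 6 = 12)
1/B(x(-5*0), 40) = 1/12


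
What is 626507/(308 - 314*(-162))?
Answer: 626507/51176 ≈ 12.242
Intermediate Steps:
626507/(308 - 314*(-162)) = 626507/(308 + 50868) = 626507/51176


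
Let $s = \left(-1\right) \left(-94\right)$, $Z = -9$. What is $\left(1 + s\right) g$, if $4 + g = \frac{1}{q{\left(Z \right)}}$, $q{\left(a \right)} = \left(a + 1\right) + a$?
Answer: $- \frac{6555}{17} \approx -385.59$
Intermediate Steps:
$q{\left(a \right)} = 1 + 2 a$ ($q{\left(a \right)} = \left(1 + a\right) + a = 1 + 2 a$)
$s = 94$
$g = - \frac{69}{17}$ ($g = -4 + \frac{1}{1 + 2 \left(-9\right)} = -4 + \frac{1}{1 - 18} = -4 + \frac{1}{-17} = -4 - \frac{1}{17} = - \frac{69}{17} \approx -4.0588$)
$\left(1 + s\right) g = \left(1 + 94\right) \left(- \frac{69}{17}\right) = 95 \left(- \frac{69}{17}\right) = - \frac{6555}{17}$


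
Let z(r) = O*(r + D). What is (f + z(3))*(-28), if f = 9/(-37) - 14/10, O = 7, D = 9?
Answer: -426608/185 ≈ -2306.0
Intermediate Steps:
z(r) = 63 + 7*r (z(r) = 7*(r + 9) = 7*(9 + r) = 63 + 7*r)
f = -304/185 (f = 9*(-1/37) - 14*⅒ = -9/37 - 7/5 = -304/185 ≈ -1.6432)
(f + z(3))*(-28) = (-304/185 + (63 + 7*3))*(-28) = (-304/185 + (63 + 21))*(-28) = (-304/185 + 84)*(-28) = (15236/185)*(-28) = -426608/185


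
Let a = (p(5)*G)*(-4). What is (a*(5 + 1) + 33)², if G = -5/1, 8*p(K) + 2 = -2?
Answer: 729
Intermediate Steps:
p(K) = -½ (p(K) = -¼ + (⅛)*(-2) = -¼ - ¼ = -½)
G = -5 (G = -5*1 = -5)
a = -10 (a = -½*(-5)*(-4) = (5/2)*(-4) = -10)
(a*(5 + 1) + 33)² = (-10*(5 + 1) + 33)² = (-10*6 + 33)² = (-60 + 33)² = (-27)² = 729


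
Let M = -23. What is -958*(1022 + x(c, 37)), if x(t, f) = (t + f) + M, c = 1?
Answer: -993446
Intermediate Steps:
x(t, f) = -23 + f + t (x(t, f) = (t + f) - 23 = (f + t) - 23 = -23 + f + t)
-958*(1022 + x(c, 37)) = -958*(1022 + (-23 + 37 + 1)) = -958*(1022 + 15) = -958*1037 = -993446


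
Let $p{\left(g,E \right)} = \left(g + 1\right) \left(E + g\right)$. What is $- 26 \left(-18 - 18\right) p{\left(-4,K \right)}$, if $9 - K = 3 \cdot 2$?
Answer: $2808$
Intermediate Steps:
$K = 3$ ($K = 9 - 3 \cdot 2 = 9 - 6 = 3$)
$p{\left(g,E \right)} = \left(1 + g\right) \left(E + g\right)$
$- 26 \left(-18 - 18\right) p{\left(-4,K \right)} = - 26 \left(-18 - 18\right) \left(3 - 4 + \left(-4\right)^{2} + 3 \left(-4\right)\right) = \left(-26\right) \left(-36\right) \left(3 - 4 + 16 - 12\right) = 936 \cdot 3 = 2808$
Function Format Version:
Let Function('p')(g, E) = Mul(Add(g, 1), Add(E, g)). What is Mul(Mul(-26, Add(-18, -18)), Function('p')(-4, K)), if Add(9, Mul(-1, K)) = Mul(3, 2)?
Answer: 2808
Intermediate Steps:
K = 3 (K = Add(9, Mul(-1, Mul(3, 2))) = Add(9, Mul(-1, 6)) = Add(9, -6) = 3)
Function('p')(g, E) = Mul(Add(1, g), Add(E, g))
Mul(Mul(-26, Add(-18, -18)), Function('p')(-4, K)) = Mul(Mul(-26, Add(-18, -18)), Add(3, -4, Pow(-4, 2), Mul(3, -4))) = Mul(Mul(-26, -36), Add(3, -4, 16, -12)) = Mul(936, 3) = 2808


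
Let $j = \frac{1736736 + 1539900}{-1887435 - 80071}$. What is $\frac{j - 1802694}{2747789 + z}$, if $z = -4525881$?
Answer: $\frac{4304386575}{4245639173} \approx 1.0138$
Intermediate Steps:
$j = - \frac{15906}{9551}$ ($j = \frac{3276636}{-1967506} = 3276636 \left(- \frac{1}{1967506}\right) = - \frac{15906}{9551} \approx -1.6654$)
$\frac{j - 1802694}{2747789 + z} = \frac{- \frac{15906}{9551} - 1802694}{2747789 - 4525881} = - \frac{17217546300}{9551 \left(-1778092\right)} = \left(- \frac{17217546300}{9551}\right) \left(- \frac{1}{1778092}\right) = \frac{4304386575}{4245639173}$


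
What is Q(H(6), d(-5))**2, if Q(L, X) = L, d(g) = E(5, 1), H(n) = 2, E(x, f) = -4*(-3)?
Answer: 4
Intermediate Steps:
E(x, f) = 12
d(g) = 12
Q(H(6), d(-5))**2 = 2**2 = 4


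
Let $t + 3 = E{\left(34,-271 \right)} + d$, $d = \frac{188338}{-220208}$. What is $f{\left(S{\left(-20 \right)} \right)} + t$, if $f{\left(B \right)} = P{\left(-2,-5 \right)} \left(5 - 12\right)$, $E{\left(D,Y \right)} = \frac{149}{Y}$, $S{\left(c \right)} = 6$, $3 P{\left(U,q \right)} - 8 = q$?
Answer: $- \frac{340307135}{29838184} \approx -11.405$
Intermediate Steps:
$P{\left(U,q \right)} = \frac{8}{3} + \frac{q}{3}$
$d = - \frac{94169}{110104}$ ($d = 188338 \left(- \frac{1}{220208}\right) = - \frac{94169}{110104} \approx -0.85527$)
$f{\left(B \right)} = -7$ ($f{\left(B \right)} = \left(\frac{8}{3} + \frac{1}{3} \left(-5\right)\right) \left(5 - 12\right) = \left(\frac{8}{3} - \frac{5}{3}\right) \left(-7\right) = 1 \left(-7\right) = -7$)
$t = - \frac{131439847}{29838184}$ ($t = -3 - \left(\frac{94169}{110104} - \frac{149}{-271}\right) = -3 + \left(149 \left(- \frac{1}{271}\right) - \frac{94169}{110104}\right) = -3 - \frac{41925295}{29838184} = - \frac{131439847}{29838184} \approx -4.4051$)
$f{\left(S{\left(-20 \right)} \right)} + t = -7 - \frac{131439847}{29838184} = - \frac{340307135}{29838184}$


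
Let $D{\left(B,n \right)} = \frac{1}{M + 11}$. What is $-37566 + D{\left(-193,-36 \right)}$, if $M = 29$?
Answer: $- \frac{1502639}{40} \approx -37566.0$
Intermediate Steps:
$D{\left(B,n \right)} = \frac{1}{40}$ ($D{\left(B,n \right)} = \frac{1}{29 + 11} = \frac{1}{40}$)
$-37566 + D{\left(-193,-36 \right)} = -37566 + \frac{1}{40} = - \frac{1502639}{40}$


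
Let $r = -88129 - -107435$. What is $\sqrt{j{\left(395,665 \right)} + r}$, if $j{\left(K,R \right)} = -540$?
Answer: $\sqrt{18766} \approx 136.99$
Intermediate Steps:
$r = 19306$ ($r = -88129 + 107435 = 19306$)
$\sqrt{j{\left(395,665 \right)} + r} = \sqrt{-540 + 19306} = \sqrt{18766}$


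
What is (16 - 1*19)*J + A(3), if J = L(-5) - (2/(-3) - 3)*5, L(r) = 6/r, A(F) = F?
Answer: -242/5 ≈ -48.400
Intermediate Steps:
J = 257/15 (J = 6/(-5) - (2/(-3) - 3)*5 = 6*(-⅕) - (2*(-⅓) - 3)*5 = -6/5 - (-⅔ - 3)*5 = -6/5 - (-11)*5/3 = -6/5 - 1*(-55/3) = -6/5 + 55/3 = 257/15 ≈ 17.133)
(16 - 1*19)*J + A(3) = (16 - 1*19)*(257/15) + 3 = (16 - 19)*(257/15) + 3 = -3*257/15 + 3 = -257/5 + 3 = -242/5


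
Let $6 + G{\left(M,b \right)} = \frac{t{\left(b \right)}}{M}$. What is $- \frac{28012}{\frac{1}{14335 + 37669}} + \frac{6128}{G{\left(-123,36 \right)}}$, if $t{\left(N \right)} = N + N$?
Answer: $- \frac{196659492104}{135} \approx -1.4567 \cdot 10^{9}$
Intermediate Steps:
$t{\left(N \right)} = 2 N$
$G{\left(M,b \right)} = -6 + \frac{2 b}{M}$
$- \frac{28012}{\frac{1}{14335 + 37669}} + \frac{6128}{G{\left(-123,36 \right)}} = - \frac{28012}{\frac{1}{14335 + 37669}} + \frac{6128}{-6 + 2 \cdot 36 \frac{1}{-123}} = - \frac{28012}{\frac{1}{52004}} + \frac{6128}{-6 + 2 \cdot 36 \left(- \frac{1}{123}\right)} = - 28012 \frac{1}{\frac{1}{52004}} + \frac{6128}{-6 - \frac{24}{41}} = \left(-28012\right) 52004 + \frac{6128}{- \frac{270}{41}} = -1456736048 + 6128 \left(- \frac{41}{270}\right) = -1456736048 - \frac{125624}{135} = - \frac{196659492104}{135}$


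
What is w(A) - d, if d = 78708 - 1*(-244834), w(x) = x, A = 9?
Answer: -323533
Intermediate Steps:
d = 323542 (d = 78708 + 244834 = 323542)
w(A) - d = 9 - 1*323542 = 9 - 323542 = -323533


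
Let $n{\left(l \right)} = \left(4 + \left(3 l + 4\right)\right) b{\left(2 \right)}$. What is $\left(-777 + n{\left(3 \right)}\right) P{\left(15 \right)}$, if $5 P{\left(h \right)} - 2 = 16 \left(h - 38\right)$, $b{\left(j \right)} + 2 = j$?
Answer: $\frac{284382}{5} \approx 56876.0$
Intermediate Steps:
$b{\left(j \right)} = -2 + j$
$P{\left(h \right)} = - \frac{606}{5} + \frac{16 h}{5}$ ($P{\left(h \right)} = \frac{2}{5} + \frac{16 \left(h - 38\right)}{5} = \frac{2}{5} + \frac{16 \left(-38 + h\right)}{5} = \frac{2}{5} + \frac{-608 + 16 h}{5} = \frac{2}{5} + \left(- \frac{608}{5} + \frac{16 h}{5}\right) = - \frac{606}{5} + \frac{16 h}{5}$)
$n{\left(l \right)} = 0$ ($n{\left(l \right)} = \left(4 + \left(3 l + 4\right)\right) \left(-2 + 2\right) = \left(4 + \left(4 + 3 l\right)\right) 0 = \left(8 + 3 l\right) 0 = 0$)
$\left(-777 + n{\left(3 \right)}\right) P{\left(15 \right)} = \left(-777 + 0\right) \left(- \frac{606}{5} + \frac{16}{5} \cdot 15\right) = - 777 \left(- \frac{606}{5} + 48\right) = \left(-777\right) \left(- \frac{366}{5}\right) = \frac{284382}{5}$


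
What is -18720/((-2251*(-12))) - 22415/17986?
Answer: -78514325/40486486 ≈ -1.9393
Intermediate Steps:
-18720/((-2251*(-12))) - 22415/17986 = -18720/27012 - 22415*1/17986 = -18720*1/27012 - 22415/17986 = -1560/2251 - 22415/17986 = -78514325/40486486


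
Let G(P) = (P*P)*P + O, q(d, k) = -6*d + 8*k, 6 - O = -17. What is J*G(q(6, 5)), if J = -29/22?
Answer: -2523/22 ≈ -114.68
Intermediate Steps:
O = 23 (O = 6 - 1*(-17) = 6 + 17 = 23)
J = -29/22 (J = -29*1/22 = -29/22 ≈ -1.3182)
G(P) = 23 + P³ (G(P) = (P*P)*P + 23 = P²*P + 23 = P³ + 23 = 23 + P³)
J*G(q(6, 5)) = -29*(23 + (-6*6 + 8*5)³)/22 = -29*(23 + (-36 + 40)³)/22 = -29*(23 + 4³)/22 = -29*(23 + 64)/22 = -29/22*87 = -2523/22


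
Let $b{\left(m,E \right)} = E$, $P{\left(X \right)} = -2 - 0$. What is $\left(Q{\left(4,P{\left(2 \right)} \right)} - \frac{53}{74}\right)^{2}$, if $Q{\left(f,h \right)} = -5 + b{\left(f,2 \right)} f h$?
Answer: $\frac{2582449}{5476} \approx 471.59$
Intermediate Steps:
$P{\left(X \right)} = -2$ ($P{\left(X \right)} = -2 + 0 = -2$)
$Q{\left(f,h \right)} = -5 + 2 f h$
$\left(Q{\left(4,P{\left(2 \right)} \right)} - \frac{53}{74}\right)^{2} = \left(\left(-5 + 2 \cdot 4 \left(-2\right)\right) - \frac{53}{74}\right)^{2} = \left(\left(-5 - 16\right) - \frac{53}{74}\right)^{2} = \left(-21 - \frac{53}{74}\right)^{2} = \left(- \frac{1607}{74}\right)^{2} = \frac{2582449}{5476}$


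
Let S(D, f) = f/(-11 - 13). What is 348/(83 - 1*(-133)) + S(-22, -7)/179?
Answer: 20785/12888 ≈ 1.6127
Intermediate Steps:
S(D, f) = -f/24 (S(D, f) = f/(-24) = -f/24)
348/(83 - 1*(-133)) + S(-22, -7)/179 = 348/(83 - 1*(-133)) - 1/24*(-7)/179 = 348/(83 + 133) + (7/24)*(1/179) = 348/216 + 7/4296 = 348*(1/216) + 7/4296 = 29/18 + 7/4296 = 20785/12888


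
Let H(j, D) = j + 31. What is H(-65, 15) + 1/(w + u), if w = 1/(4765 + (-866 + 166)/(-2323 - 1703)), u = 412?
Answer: -134359344507/3952027553 ≈ -33.998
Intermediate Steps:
H(j, D) = 31 + j
w = 2013/9592295 (w = 1/(4765 - 700/(-4026)) = 1/(4765 - 700*(-1/4026)) = 1/(4765 + 350/2013) = 1/(9592295/2013) = 2013/9592295 ≈ 0.00020986)
H(-65, 15) + 1/(w + u) = (31 - 65) + 1/(2013/9592295 + 412) = -34 + 1/(3952027553/9592295) = -34 + 9592295/3952027553 = -134359344507/3952027553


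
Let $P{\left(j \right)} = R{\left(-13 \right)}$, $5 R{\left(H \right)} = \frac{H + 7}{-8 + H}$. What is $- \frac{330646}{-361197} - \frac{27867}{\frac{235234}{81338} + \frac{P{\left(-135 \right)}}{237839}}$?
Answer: $- \frac{3407279021938450393037}{353643258078172971} \approx -9634.8$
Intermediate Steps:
$R{\left(H \right)} = \frac{7 + H}{5 \left(-8 + H\right)}$ ($R{\left(H \right)} = \frac{\left(H + 7\right) \frac{1}{-8 + H}}{5} = \frac{\left(7 + H\right) \frac{1}{-8 + H}}{5} = \frac{\frac{1}{-8 + H} \left(7 + H\right)}{5} = \frac{7 + H}{5 \left(-8 + H\right)}$)
$P{\left(j \right)} = \frac{2}{35}$ ($P{\left(j \right)} = \frac{7 - 13}{5 \left(-8 - 13\right)} = \frac{1}{5} \frac{1}{-21} \left(-6\right) = \frac{1}{5} \left(- \frac{1}{21}\right) \left(-6\right) = \frac{2}{35}$)
$- \frac{330646}{-361197} - \frac{27867}{\frac{235234}{81338} + \frac{P{\left(-135 \right)}}{237839}} = - \frac{330646}{-361197} - \frac{27867}{\frac{235234}{81338} + \frac{2}{35 \cdot 237839}} = \left(-330646\right) \left(- \frac{1}{361197}\right) - \frac{27867}{235234 \cdot \frac{1}{81338} + \frac{2}{35} \cdot \frac{1}{237839}} = \frac{330646}{361197} - \frac{27867}{\frac{117617}{40669} + \frac{2}{8324365}} = \frac{330646}{361197} - \frac{27867}{\frac{979086919543}{338543600185}} = \frac{330646}{361197} - \frac{9434194506355395}{979086919543} = - \frac{3407279021938450393037}{353643258078172971}$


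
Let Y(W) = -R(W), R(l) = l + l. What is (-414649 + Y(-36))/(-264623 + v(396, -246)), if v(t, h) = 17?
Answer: 414577/264606 ≈ 1.5668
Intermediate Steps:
R(l) = 2*l
Y(W) = -2*W
(-414649 + Y(-36))/(-264623 + v(396, -246)) = (-414649 - 2*(-36))/(-264623 + 17) = (-414649 + 72)/(-264606) = -414577*(-1/264606) = 414577/264606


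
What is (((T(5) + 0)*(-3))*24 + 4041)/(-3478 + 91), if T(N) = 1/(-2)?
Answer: -1359/1129 ≈ -1.2037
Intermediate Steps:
T(N) = -½
(((T(5) + 0)*(-3))*24 + 4041)/(-3478 + 91) = (((-½ + 0)*(-3))*24 + 4041)/(-3478 + 91) = (-½*(-3)*24 + 4041)/(-3387) = ((3/2)*24 + 4041)*(-1/3387) = (36 + 4041)*(-1/3387) = 4077*(-1/3387) = -1359/1129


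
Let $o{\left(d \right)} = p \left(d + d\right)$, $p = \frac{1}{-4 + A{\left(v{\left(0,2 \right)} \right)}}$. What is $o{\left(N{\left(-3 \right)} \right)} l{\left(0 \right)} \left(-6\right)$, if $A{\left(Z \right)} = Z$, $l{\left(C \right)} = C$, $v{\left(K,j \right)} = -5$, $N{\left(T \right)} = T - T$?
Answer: $0$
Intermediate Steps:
$N{\left(T \right)} = 0$
$p = - \frac{1}{9}$ ($p = \frac{1}{-4 - 5} = \frac{1}{-9} = - \frac{1}{9} \approx -0.11111$)
$o{\left(d \right)} = - \frac{2 d}{9}$ ($o{\left(d \right)} = - \frac{d + d}{9} = - \frac{2 d}{9}$)
$o{\left(N{\left(-3 \right)} \right)} l{\left(0 \right)} \left(-6\right) = \left(- \frac{2}{9}\right) 0 \cdot 0 \left(-6\right) = 0 \cdot 0 \left(-6\right) = 0 \left(-6\right) = 0$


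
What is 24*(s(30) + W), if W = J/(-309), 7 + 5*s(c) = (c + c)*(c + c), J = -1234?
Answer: 8931256/515 ≈ 17342.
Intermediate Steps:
s(c) = -7/5 + 4*c**2/5 (s(c) = -7/5 + ((c + c)*(c + c))/5 = -7/5 + ((2*c)*(2*c))/5 = -7/5 + (4*c**2)/5 = -7/5 + 4*c**2/5)
W = 1234/309 (W = -1234/(-309) = -1234*(-1/309) = 1234/309 ≈ 3.9935)
24*(s(30) + W) = 24*((-7/5 + (4/5)*30**2) + 1234/309) = 24*((-7/5 + (4/5)*900) + 1234/309) = 24*((-7/5 + 720) + 1234/309) = 24*(3593/5 + 1234/309) = 24*(1116407/1545) = 8931256/515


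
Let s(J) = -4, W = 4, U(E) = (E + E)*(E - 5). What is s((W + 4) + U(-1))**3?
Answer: -64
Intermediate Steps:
U(E) = 2*E*(-5 + E) (U(E) = (2*E)*(-5 + E) = 2*E*(-5 + E))
s((W + 4) + U(-1))**3 = (-4)**3 = -64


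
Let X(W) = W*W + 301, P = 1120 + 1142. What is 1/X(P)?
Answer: 1/5116945 ≈ 1.9543e-7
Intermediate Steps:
P = 2262
X(W) = 301 + W² (X(W) = W² + 301 = 301 + W²)
1/X(P) = 1/(301 + 2262²) = 1/(301 + 5116644) = 1/5116945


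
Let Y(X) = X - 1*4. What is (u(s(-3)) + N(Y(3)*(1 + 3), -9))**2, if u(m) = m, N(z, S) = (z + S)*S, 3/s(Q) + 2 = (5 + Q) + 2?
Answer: 56169/4 ≈ 14042.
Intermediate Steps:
Y(X) = -4 + X (Y(X) = X - 4 = -4 + X)
s(Q) = 3/(5 + Q) (s(Q) = 3/(-2 + ((5 + Q) + 2)) = 3/(-2 + (7 + Q)) = 3/(5 + Q))
N(z, S) = S*(S + z) (N(z, S) = (S + z)*S = S*(S + z))
(u(s(-3)) + N(Y(3)*(1 + 3), -9))**2 = (3/(5 - 3) - 9*(-9 + (-4 + 3)*(1 + 3)))**2 = (3/2 - 9*(-9 - 1*4))**2 = (3*(1/2) - 9*(-9 - 4))**2 = (3/2 - 9*(-13))**2 = (3/2 + 117)**2 = (237/2)**2 = 56169/4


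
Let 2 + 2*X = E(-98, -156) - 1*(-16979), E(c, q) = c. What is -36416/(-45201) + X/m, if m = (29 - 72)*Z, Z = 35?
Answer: -653335519/136055010 ≈ -4.8020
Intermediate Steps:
m = -1505 (m = (29 - 72)*35 = -43*35 = -1505)
X = 16879/2 (X = -1 + (-98 - 1*(-16979))/2 = -1 + (-98 + 16979)/2 = -1 + (1/2)*16881 = -1 + 16881/2 = 16879/2 ≈ 8439.5)
-36416/(-45201) + X/m = -36416/(-45201) + (16879/2)/(-1505) = -36416*(-1/45201) + (16879/2)*(-1/1505) = 36416/45201 - 16879/3010 = -653335519/136055010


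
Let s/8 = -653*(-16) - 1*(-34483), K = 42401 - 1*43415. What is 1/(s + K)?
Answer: 1/358434 ≈ 2.7899e-6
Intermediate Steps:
K = -1014 (K = 42401 - 43415 = -1014)
s = 359448 (s = 8*(-653*(-16) - 1*(-34483)) = 8*(10448 + 34483) = 8*44931 = 359448)
1/(s + K) = 1/(359448 - 1014) = 1/358434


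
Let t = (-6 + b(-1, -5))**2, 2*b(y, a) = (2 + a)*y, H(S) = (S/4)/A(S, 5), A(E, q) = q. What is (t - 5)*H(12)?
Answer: 183/20 ≈ 9.1500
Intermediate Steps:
H(S) = S/20 (H(S) = (S/4)/5 = (S*(1/4))*(1/5) = (S/4)*(1/5) = S/20)
b(y, a) = y*(2 + a)/2 (b(y, a) = ((2 + a)*y)/2 = (y*(2 + a))/2 = y*(2 + a)/2)
t = 81/4 (t = (-6 + (1/2)*(-1)*(2 - 5))**2 = (-6 + (1/2)*(-1)*(-3))**2 = (-6 + 3/2)**2 = (-9/2)**2 = 81/4 ≈ 20.250)
(t - 5)*H(12) = (81/4 - 5)*((1/20)*12) = (61/4)*(3/5) = 183/20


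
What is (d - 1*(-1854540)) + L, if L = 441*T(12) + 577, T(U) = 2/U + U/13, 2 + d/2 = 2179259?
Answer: 161566901/26 ≈ 6.2141e+6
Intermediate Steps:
d = 4358514 (d = -4 + 2*2179259 = -4 + 4358518 = 4358514)
T(U) = 2/U + U/13 (T(U) = 2/U + U*(1/13) = 2/U + U/13)
L = 27497/26 (L = 441*(2/12 + (1/13)*12) + 577 = 441*(2*(1/12) + 12/13) + 577 = 441*(⅙ + 12/13) + 577 = 441*(85/78) + 577 = 12495/26 + 577 = 27497/26 ≈ 1057.6)
(d - 1*(-1854540)) + L = (4358514 - 1*(-1854540)) + 27497/26 = (4358514 + 1854540) + 27497/26 = 6213054 + 27497/26 = 161566901/26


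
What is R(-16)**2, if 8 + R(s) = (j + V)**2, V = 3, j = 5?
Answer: 3136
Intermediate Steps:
R(s) = 56 (R(s) = -8 + (5 + 3)**2 = -8 + 8**2 = -8 + 64 = 56)
R(-16)**2 = 56**2 = 3136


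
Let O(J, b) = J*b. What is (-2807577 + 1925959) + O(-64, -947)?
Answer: -821010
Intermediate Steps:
(-2807577 + 1925959) + O(-64, -947) = (-2807577 + 1925959) - 64*(-947) = -881618 + 60608 = -821010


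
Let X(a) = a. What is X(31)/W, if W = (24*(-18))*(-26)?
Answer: 31/11232 ≈ 0.0027600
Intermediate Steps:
W = 11232 (W = -432*(-26) = 11232)
X(31)/W = 31/11232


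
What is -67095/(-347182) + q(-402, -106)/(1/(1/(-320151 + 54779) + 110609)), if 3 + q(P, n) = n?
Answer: -555391539208938023/46066190852 ≈ -1.2056e+7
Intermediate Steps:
q(P, n) = -3 + n
-67095/(-347182) + q(-402, -106)/(1/(1/(-320151 + 54779) + 110609)) = -67095/(-347182) + (-3 - 106)/(1/(1/(-320151 + 54779) + 110609)) = -67095*(-1/347182) - 109/(1/(1/(-265372) + 110609)) = 67095/347182 - 109/(1/(-1/265372 + 110609)) = 67095/347182 - 109/(1/(29352531547/265372)) = 67095/347182 - 109/265372/29352531547 = 67095/347182 - 109*29352531547/265372 = 67095/347182 - 3199425938623/265372 = -555391539208938023/46066190852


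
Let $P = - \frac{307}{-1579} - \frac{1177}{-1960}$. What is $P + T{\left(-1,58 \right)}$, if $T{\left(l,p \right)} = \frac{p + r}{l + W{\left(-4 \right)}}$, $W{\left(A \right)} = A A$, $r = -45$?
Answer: $\frac{15427193}{9284520} \approx 1.6616$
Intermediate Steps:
$P = \frac{2460203}{3094840}$ ($P = \left(-307\right) \left(- \frac{1}{1579}\right) - - \frac{1177}{1960} = \frac{307}{1579} + \frac{1177}{1960} = \frac{2460203}{3094840} \approx 0.79494$)
$W{\left(A \right)} = A^{2}$
$T{\left(l,p \right)} = \frac{-45 + p}{16 + l}$ ($T{\left(l,p \right)} = \frac{p - 45}{l + \left(-4\right)^{2}} = \frac{-45 + p}{l + 16} = \frac{-45 + p}{16 + l}$)
$P + T{\left(-1,58 \right)} = \frac{2460203}{3094840} + \frac{-45 + 58}{16 - 1} = \frac{2460203}{3094840} + \frac{1}{15} \cdot 13 = \frac{2460203}{3094840} + \frac{13}{15} = \frac{15427193}{9284520}$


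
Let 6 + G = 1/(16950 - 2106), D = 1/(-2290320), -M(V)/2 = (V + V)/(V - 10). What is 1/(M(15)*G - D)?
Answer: 2833125840/203982771397 ≈ 0.013889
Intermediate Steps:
M(V) = -4*V/(-10 + V) (M(V) = -2*(V + V)/(V - 10) = -2*2*V/(-10 + V) = -4*V/(-10 + V))
D = -1/2290320 ≈ -4.3662e-7
G = -89063/14844 (G = -6 + 1/(16950 - 2106) = -6 + 1/14844 = -89063/14844 ≈ -5.9999)
1/(M(15)*G - D) = 1/(-4*15/(-10 + 15)*(-89063/14844) - 1*(-1/2290320)) = 1/(-4*15/5*(-89063/14844) + 1/2290320) = 1/(-4*15*1/5*(-89063/14844) + 1/2290320) = 1/(-12*(-89063/14844) + 1/2290320) = 1/(89063/1237 + 1/2290320) = 1/(203982771397/2833125840) = 2833125840/203982771397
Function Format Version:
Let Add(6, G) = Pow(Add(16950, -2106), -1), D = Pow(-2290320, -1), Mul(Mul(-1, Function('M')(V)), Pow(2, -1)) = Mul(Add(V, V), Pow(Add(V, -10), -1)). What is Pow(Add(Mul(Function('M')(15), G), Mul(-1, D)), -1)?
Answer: Rational(2833125840, 203982771397) ≈ 0.013889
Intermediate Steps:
Function('M')(V) = Mul(-4, V, Pow(Add(-10, V), -1)) (Function('M')(V) = Mul(-2, Mul(Add(V, V), Pow(Add(V, -10), -1))) = Mul(-2, Mul(Mul(2, V), Pow(Add(-10, V), -1))) = Mul(-2, Mul(2, V, Pow(Add(-10, V), -1))) = Mul(-4, V, Pow(Add(-10, V), -1)))
D = Rational(-1, 2290320) ≈ -4.3662e-7
G = Rational(-89063, 14844) (G = Add(-6, Pow(Add(16950, -2106), -1)) = Add(-6, Pow(14844, -1)) = Add(-6, Rational(1, 14844)) = Rational(-89063, 14844) ≈ -5.9999)
Pow(Add(Mul(Function('M')(15), G), Mul(-1, D)), -1) = Pow(Add(Mul(Mul(-4, 15, Pow(Add(-10, 15), -1)), Rational(-89063, 14844)), Mul(-1, Rational(-1, 2290320))), -1) = Pow(Add(Mul(Mul(-4, 15, Pow(5, -1)), Rational(-89063, 14844)), Rational(1, 2290320)), -1) = Pow(Add(Mul(Mul(-4, 15, Rational(1, 5)), Rational(-89063, 14844)), Rational(1, 2290320)), -1) = Pow(Add(Mul(-12, Rational(-89063, 14844)), Rational(1, 2290320)), -1) = Pow(Add(Rational(89063, 1237), Rational(1, 2290320)), -1) = Pow(Rational(203982771397, 2833125840), -1) = Rational(2833125840, 203982771397)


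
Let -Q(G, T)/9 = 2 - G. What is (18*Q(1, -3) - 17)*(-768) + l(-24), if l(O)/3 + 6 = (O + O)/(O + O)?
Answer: 137457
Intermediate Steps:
Q(G, T) = -18 + 9*G (Q(G, T) = -9*(2 - G) = -18 + 9*G)
l(O) = -15 (l(O) = -18 + 3*((O + O)/(O + O)) = -18 + 3*((2*O)/((2*O))) = -18 + 3*((2*O)*(1/(2*O))) = -18 + 3*1 = -18 + 3 = -15)
(18*Q(1, -3) - 17)*(-768) + l(-24) = (18*(-18 + 9*1) - 17)*(-768) - 15 = (18*(-18 + 9) - 17)*(-768) - 15 = (18*(-9) - 17)*(-768) - 15 = (-162 - 17)*(-768) - 15 = -179*(-768) - 15 = 137472 - 15 = 137457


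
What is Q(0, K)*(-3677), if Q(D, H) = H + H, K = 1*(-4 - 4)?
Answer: 58832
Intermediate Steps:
K = -8 (K = 1*(-8) = -8)
Q(D, H) = 2*H
Q(0, K)*(-3677) = (2*(-8))*(-3677) = -16*(-3677) = 58832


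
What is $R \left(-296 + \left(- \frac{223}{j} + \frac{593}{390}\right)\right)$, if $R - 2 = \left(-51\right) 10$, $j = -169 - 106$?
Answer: $\frac{1599994514}{10725} \approx 1.4918 \cdot 10^{5}$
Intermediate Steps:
$j = -275$ ($j = -169 - 106 = -275$)
$R = -508$ ($R = 2 - 510 = -508$)
$R \left(-296 + \left(- \frac{223}{j} + \frac{593}{390}\right)\right) = - 508 \left(-296 + \left(- \frac{223}{-275} + \frac{593}{390}\right)\right) = - 508 \left(-296 + \left(\left(-223\right) \left(- \frac{1}{275}\right) + 593 \cdot \frac{1}{390}\right)\right) = - 508 \left(-296 + \left(\frac{223}{275} + \frac{593}{390}\right)\right) = - 508 \left(-296 + \frac{50009}{21450}\right) = \left(-508\right) \left(- \frac{6299191}{21450}\right) = \frac{1599994514}{10725}$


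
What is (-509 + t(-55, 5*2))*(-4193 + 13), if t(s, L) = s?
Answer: 2357520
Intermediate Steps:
(-509 + t(-55, 5*2))*(-4193 + 13) = (-509 - 55)*(-4193 + 13) = -564*(-4180) = 2357520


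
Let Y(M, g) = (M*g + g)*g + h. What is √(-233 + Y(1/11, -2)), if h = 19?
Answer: I*√25366/11 ≈ 14.479*I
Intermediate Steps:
Y(M, g) = 19 + g*(g + M*g) (Y(M, g) = (M*g + g)*g + 19 = (g + M*g)*g + 19 = g*(g + M*g) + 19 = 19 + g*(g + M*g))
√(-233 + Y(1/11, -2)) = √(-233 + (19 + (-2)² + (1/11)*(-2)²)) = √(-233 + (19 + 4 + (1*(1/11))*4)) = √(-233 + (19 + 4 + (1/11)*4)) = √(-233 + (19 + 4 + 4/11)) = √(-233 + 257/11) = √(-2306/11) = I*√25366/11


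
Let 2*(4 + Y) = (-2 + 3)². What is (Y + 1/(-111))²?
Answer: 606841/49284 ≈ 12.313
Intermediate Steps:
Y = -7/2 (Y = -4 + (-2 + 3)²/2 = -4 + (½)*1² = -4 + (½)*1 = -4 + ½ = -7/2 ≈ -3.5000)
(Y + 1/(-111))² = (-7/2 + 1/(-111))² = (-7/2 - 1/111)² = (-779/222)² = 606841/49284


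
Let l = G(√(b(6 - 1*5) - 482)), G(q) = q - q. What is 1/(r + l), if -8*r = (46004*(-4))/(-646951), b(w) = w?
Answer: -646951/23002 ≈ -28.126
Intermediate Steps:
G(q) = 0
r = -23002/646951 (r = -46004*(-4)/(8*(-646951)) = -(-23002)*(-1)/646951 = -⅛*184016/646951 = -23002/646951 ≈ -0.035554)
l = 0
1/(r + l) = 1/(-23002/646951 + 0) = 1/(-23002/646951) = -646951/23002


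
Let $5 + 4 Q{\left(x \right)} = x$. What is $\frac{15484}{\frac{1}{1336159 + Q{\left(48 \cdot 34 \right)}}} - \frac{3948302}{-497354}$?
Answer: $\frac{5146466027095572}{248677} \approx 2.0695 \cdot 10^{10}$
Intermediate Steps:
$Q{\left(x \right)} = - \frac{5}{4} + \frac{x}{4}$
$\frac{15484}{\frac{1}{1336159 + Q{\left(48 \cdot 34 \right)}}} - \frac{3948302}{-497354} = \frac{15484}{\frac{1}{1336159 - \left(\frac{5}{4} - \frac{48 \cdot 34}{4}\right)}} - \frac{3948302}{-497354} = \frac{15484}{\frac{1}{1336159 + \left(- \frac{5}{4} + \frac{1}{4} \cdot 1632\right)}} - - \frac{1974151}{248677} = \frac{15484}{\frac{1}{1336159 + \left(- \frac{5}{4} + 408\right)}} + \frac{1974151}{248677} = \frac{15484}{\frac{1}{1336159 + \frac{1627}{4}}} + \frac{1974151}{248677} = \frac{15484}{\frac{1}{\frac{5346263}{4}}} + \frac{1974151}{248677} = \frac{15484}{\frac{4}{5346263}} + \frac{1974151}{248677} = 15484 \cdot \frac{5346263}{4} + \frac{1974151}{248677} = 20695384073 + \frac{1974151}{248677} = \frac{5146466027095572}{248677}$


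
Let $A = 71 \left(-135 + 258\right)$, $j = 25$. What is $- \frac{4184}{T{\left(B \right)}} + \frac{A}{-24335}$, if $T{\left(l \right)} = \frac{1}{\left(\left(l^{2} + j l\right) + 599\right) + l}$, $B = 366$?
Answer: $- \frac{14668969221173}{24335} \approx -6.0279 \cdot 10^{8}$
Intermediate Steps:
$T{\left(l \right)} = \frac{1}{599 + l^{2} + 26 l}$ ($T{\left(l \right)} = \frac{1}{\left(\left(l^{2} + 25 l\right) + 599\right) + l} = \frac{1}{\left(599 + l^{2} + 25 l\right) + l} = \frac{1}{599 + l^{2} + 26 l}$)
$A = 8733$ ($A = 71 \cdot 123 = 8733$)
$- \frac{4184}{T{\left(B \right)}} + \frac{A}{-24335} = - \frac{4184}{\frac{1}{599 + 366^{2} + 26 \cdot 366}} + \frac{8733}{-24335} = - \frac{4184}{\frac{1}{599 + 133956 + 9516}} + 8733 \left(- \frac{1}{24335}\right) = - \frac{4184}{\frac{1}{144071}} - \frac{8733}{24335} = - 4184 \frac{1}{\frac{1}{144071}} - \frac{8733}{24335} = \left(-4184\right) 144071 - \frac{8733}{24335} = -602793064 - \frac{8733}{24335} = - \frac{14668969221173}{24335}$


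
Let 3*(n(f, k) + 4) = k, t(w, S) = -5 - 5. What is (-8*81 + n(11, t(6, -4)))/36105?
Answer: -1966/108315 ≈ -0.018151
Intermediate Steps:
t(w, S) = -10
n(f, k) = -4 + k/3
(-8*81 + n(11, t(6, -4)))/36105 = (-8*81 + (-4 + (⅓)*(-10)))/36105 = (-648 + (-4 - 10/3))*(1/36105) = (-648 - 22/3)*(1/36105) = -1966/3*1/36105 = -1966/108315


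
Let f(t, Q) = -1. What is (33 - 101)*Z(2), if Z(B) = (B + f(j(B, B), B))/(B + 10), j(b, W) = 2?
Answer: -17/3 ≈ -5.6667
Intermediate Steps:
Z(B) = (-1 + B)/(10 + B) (Z(B) = (B - 1)/(B + 10) = (-1 + B)/(10 + B))
(33 - 101)*Z(2) = (33 - 101)*((-1 + 2)/(10 + 2)) = -68/12 = -17/3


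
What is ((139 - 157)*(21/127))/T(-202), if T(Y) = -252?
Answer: 3/254 ≈ 0.011811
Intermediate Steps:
((139 - 157)*(21/127))/T(-202) = ((139 - 157)*(21/127))/(-252) = -378/127*(-1/252) = 3/254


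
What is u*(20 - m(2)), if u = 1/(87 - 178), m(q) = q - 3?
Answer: -3/13 ≈ -0.23077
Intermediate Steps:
m(q) = -3 + q
u = -1/91 (u = 1/(-91) = -1/91 ≈ -0.010989)
u*(20 - m(2)) = -(20 - (-3 + 2))/91 = -(20 - 1*(-1))/91 = -(20 + 1)/91 = -1/91*21 = -3/13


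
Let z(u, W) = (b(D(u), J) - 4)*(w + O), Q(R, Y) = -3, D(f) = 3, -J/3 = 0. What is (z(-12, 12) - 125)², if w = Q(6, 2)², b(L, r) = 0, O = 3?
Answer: 29929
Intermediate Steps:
J = 0 (J = -3*0 = 0)
w = 9 (w = (-3)² = 9)
z(u, W) = -48 (z(u, W) = (0 - 4)*(9 + 3) = -4*12 = -48)
(z(-12, 12) - 125)² = (-48 - 125)² = (-173)² = 29929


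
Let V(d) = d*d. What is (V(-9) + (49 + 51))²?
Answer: 32761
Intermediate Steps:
V(d) = d²
(V(-9) + (49 + 51))² = ((-9)² + (49 + 51))² = (81 + 100)² = 181² = 32761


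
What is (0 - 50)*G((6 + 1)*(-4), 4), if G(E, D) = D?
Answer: -200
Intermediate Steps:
(0 - 50)*G((6 + 1)*(-4), 4) = (0 - 50)*4 = -50*4 = -200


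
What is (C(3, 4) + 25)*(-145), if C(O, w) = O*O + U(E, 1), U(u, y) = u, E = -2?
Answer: -4640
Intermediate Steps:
C(O, w) = -2 + O**2 (C(O, w) = O*O - 2 = O**2 - 2 = -2 + O**2)
(C(3, 4) + 25)*(-145) = ((-2 + 3**2) + 25)*(-145) = ((-2 + 9) + 25)*(-145) = (7 + 25)*(-145) = 32*(-145) = -4640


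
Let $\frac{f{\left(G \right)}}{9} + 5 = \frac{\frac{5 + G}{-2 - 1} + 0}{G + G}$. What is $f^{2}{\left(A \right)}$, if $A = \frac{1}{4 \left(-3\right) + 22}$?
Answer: $\frac{59049}{4} \approx 14762.0$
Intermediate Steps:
$A = \frac{1}{10}$ ($A = \frac{1}{-12 + 22} = \frac{1}{10} \approx 0.1$)
$f{\left(G \right)} = -45 + \frac{9 \left(- \frac{5}{3} - \frac{G}{3}\right)}{2 G}$ ($f{\left(G \right)} = -45 + 9 \frac{\frac{5 + G}{-2 - 1} + 0}{G + G} = -45 + 9 \frac{\frac{5 + G}{-3} + 0}{2 G} = -45 + 9 \left(\left(5 + G\right) \left(- \frac{1}{3}\right) + 0\right) \frac{1}{2 G} = -45 + 9 \left(\left(- \frac{5}{3} - \frac{G}{3}\right) + 0\right) \frac{1}{2 G} = -45 + 9 \left(- \frac{5}{3} - \frac{G}{3}\right) \frac{1}{2 G} = -45 + 9 \frac{- \frac{5}{3} - \frac{G}{3}}{2 G} = -45 + \frac{9 \left(- \frac{5}{3} - \frac{G}{3}\right)}{2 G}$)
$f^{2}{\left(A \right)} = \left(\frac{3 \frac{1}{\frac{1}{10}} \left(-5 - \frac{31}{10}\right)}{2}\right)^{2} = \left(\frac{3}{2} \cdot 10 \left(-5 - \frac{31}{10}\right)\right)^{2} = \left(\frac{3}{2} \cdot 10 \left(- \frac{81}{10}\right)\right)^{2} = \left(- \frac{243}{2}\right)^{2} = \frac{59049}{4}$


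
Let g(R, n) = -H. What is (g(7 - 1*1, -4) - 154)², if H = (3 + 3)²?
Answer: 36100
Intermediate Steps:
H = 36 (H = 6² = 36)
g(R, n) = -36 (g(R, n) = -1*36 = -36)
(g(7 - 1*1, -4) - 154)² = (-36 - 154)² = (-190)² = 36100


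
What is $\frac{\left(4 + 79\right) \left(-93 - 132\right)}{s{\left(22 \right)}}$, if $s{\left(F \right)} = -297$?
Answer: $\frac{2075}{33} \approx 62.879$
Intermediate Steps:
$\frac{\left(4 + 79\right) \left(-93 - 132\right)}{s{\left(22 \right)}} = \frac{\left(4 + 79\right) \left(-93 - 132\right)}{-297} = 83 \left(-225\right) \left(- \frac{1}{297}\right) = \left(-18675\right) \left(- \frac{1}{297}\right) = \frac{2075}{33}$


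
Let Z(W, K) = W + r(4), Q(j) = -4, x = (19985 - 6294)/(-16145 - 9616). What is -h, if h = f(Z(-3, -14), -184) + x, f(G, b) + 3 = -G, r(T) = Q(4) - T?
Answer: -192397/25761 ≈ -7.4685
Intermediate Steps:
x = -13691/25761 (x = 13691/(-25761) = 13691*(-1/25761) = -13691/25761 ≈ -0.53146)
r(T) = -4 - T
Z(W, K) = -8 + W (Z(W, K) = W + (-4 - 1*4) = W + (-4 - 4) = W - 8 = -8 + W)
f(G, b) = -3 - G
h = 192397/25761 (h = (-3 - (-8 - 3)) - 13691/25761 = (-3 - 1*(-11)) - 13691/25761 = (-3 + 11) - 13691/25761 = 8 - 13691/25761 = 192397/25761 ≈ 7.4685)
-h = -1*192397/25761 = -192397/25761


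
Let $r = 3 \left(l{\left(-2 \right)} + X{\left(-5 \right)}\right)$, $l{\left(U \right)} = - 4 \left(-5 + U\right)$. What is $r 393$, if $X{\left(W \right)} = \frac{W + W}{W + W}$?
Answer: $34191$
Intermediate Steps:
$l{\left(U \right)} = 20 - 4 U$
$X{\left(W \right)} = 1$ ($X{\left(W \right)} = \frac{2 W}{2 W} = 2 W \frac{1}{2 W} = 1$)
$r = 87$ ($r = 3 \left(\left(20 - -8\right) + 1\right) = 3 \left(\left(20 + 8\right) + 1\right) = 3 \left(28 + 1\right) = 3 \cdot 29 = 87$)
$r 393 = 87 \cdot 393 = 34191$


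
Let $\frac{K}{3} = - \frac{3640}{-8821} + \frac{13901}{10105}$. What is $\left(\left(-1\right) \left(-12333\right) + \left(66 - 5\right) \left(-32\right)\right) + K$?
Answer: $\frac{925801152868}{89136205} \approx 10386.0$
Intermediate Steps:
$K = \frac{478208763}{89136205}$ ($K = 3 \left(- \frac{3640}{-8821} + \frac{13901}{10105}\right) = 3 \left(\left(-3640\right) \left(- \frac{1}{8821}\right) + 13901 \cdot \frac{1}{10105}\right) = 3 \left(\frac{3640}{8821} + \frac{13901}{10105}\right) = 3 \cdot \frac{159402921}{89136205} = \frac{478208763}{89136205} \approx 5.3649$)
$\left(\left(-1\right) \left(-12333\right) + \left(66 - 5\right) \left(-32\right)\right) + K = \left(\left(-1\right) \left(-12333\right) + \left(66 - 5\right) \left(-32\right)\right) + \frac{478208763}{89136205} = \left(12333 + 61 \left(-32\right)\right) + \frac{478208763}{89136205} = \left(12333 - 1952\right) + \frac{478208763}{89136205} = 10381 + \frac{478208763}{89136205} = \frac{925801152868}{89136205}$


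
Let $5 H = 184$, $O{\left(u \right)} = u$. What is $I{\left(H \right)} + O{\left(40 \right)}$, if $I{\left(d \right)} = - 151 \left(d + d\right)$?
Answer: $- \frac{55368}{5} \approx -11074.0$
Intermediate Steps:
$H = \frac{184}{5}$ ($H = \frac{1}{5} \cdot 184 = \frac{184}{5} \approx 36.8$)
$I{\left(d \right)} = - 302 d$ ($I{\left(d \right)} = - 151 \cdot 2 d = - 302 d$)
$I{\left(H \right)} + O{\left(40 \right)} = \left(-302\right) \frac{184}{5} + 40 = - \frac{55568}{5} + 40 = - \frac{55368}{5}$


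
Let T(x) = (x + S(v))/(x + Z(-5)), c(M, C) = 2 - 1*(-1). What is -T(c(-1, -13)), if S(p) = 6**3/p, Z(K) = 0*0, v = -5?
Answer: 67/5 ≈ 13.400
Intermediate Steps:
c(M, C) = 3 (c(M, C) = 2 + 1 = 3)
Z(K) = 0
S(p) = 216/p
T(x) = (-216/5 + x)/x (T(x) = (x + 216/(-5))/(x + 0) = (x + 216*(-1/5))/x = (x - 216/5)/x = (-216/5 + x)/x)
-T(c(-1, -13)) = -(-216/5 + 3)/3 = -(-201)/(3*5) = -1*(-67/5) = 67/5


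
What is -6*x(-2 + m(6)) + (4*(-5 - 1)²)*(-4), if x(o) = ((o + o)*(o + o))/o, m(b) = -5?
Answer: -408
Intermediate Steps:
x(o) = 4*o (x(o) = ((2*o)*(2*o))/o = (4*o²)/o = 4*o)
-6*x(-2 + m(6)) + (4*(-5 - 1)²)*(-4) = -24*(-2 - 5) + (4*(-5 - 1)²)*(-4) = -24*(-7) + (4*(-6)²)*(-4) = -6*(-28) + (4*36)*(-4) = 168 + 144*(-4) = 168 - 576 = -408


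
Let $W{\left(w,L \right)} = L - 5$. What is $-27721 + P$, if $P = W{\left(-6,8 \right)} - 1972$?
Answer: $-29690$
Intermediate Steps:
$W{\left(w,L \right)} = -5 + L$
$P = -1969$ ($P = \left(-5 + 8\right) - 1972 = 3 - 1972 = -1969$)
$-27721 + P = -27721 - 1969 = -29690$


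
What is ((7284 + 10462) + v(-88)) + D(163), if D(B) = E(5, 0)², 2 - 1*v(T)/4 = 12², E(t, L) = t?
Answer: 17203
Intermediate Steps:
v(T) = -568 (v(T) = 8 - 4*12² = 8 - 4*144 = 8 - 576 = -568)
D(B) = 25 (D(B) = 5² = 25)
((7284 + 10462) + v(-88)) + D(163) = ((7284 + 10462) - 568) + 25 = (17746 - 568) + 25 = 17178 + 25 = 17203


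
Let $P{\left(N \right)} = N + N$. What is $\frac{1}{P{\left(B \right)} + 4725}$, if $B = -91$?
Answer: $\frac{1}{4543} \approx 0.00022012$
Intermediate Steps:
$P{\left(N \right)} = 2 N$
$\frac{1}{P{\left(B \right)} + 4725} = \frac{1}{2 \left(-91\right) + 4725} = \frac{1}{-182 + 4725} = \frac{1}{4543}$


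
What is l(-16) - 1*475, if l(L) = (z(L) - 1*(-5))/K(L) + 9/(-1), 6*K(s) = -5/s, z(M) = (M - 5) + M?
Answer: -5492/5 ≈ -1098.4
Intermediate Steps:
z(M) = -5 + 2*M (z(M) = (-5 + M) + M = -5 + 2*M)
K(s) = -5/(6*s) (K(s) = (-5/s)/6 = -5/(6*s))
l(L) = -9 - 12*L**2/5 (l(L) = ((-5 + 2*L) - 1*(-5))/((-5/(6*L))) + 9/(-1) = ((-5 + 2*L) + 5)*(-6*L/5) + 9*(-1) = (2*L)*(-6*L/5) - 9 = -12*L**2/5 - 9 = -9 - 12*L**2/5)
l(-16) - 1*475 = (-9 - 12/5*(-16)**2) - 1*475 = (-9 - 12/5*256) - 475 = (-9 - 3072/5) - 475 = -3117/5 - 475 = -5492/5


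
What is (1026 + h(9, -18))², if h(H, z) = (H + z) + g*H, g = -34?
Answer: 505521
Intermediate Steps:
h(H, z) = z - 33*H (h(H, z) = (H + z) - 34*H = z - 33*H)
(1026 + h(9, -18))² = (1026 + (-18 - 33*9))² = (1026 + (-18 - 297))² = (1026 - 315)² = 711² = 505521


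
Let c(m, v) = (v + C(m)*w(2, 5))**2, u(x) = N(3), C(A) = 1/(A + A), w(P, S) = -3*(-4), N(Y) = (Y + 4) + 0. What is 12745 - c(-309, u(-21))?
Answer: 134694744/10609 ≈ 12696.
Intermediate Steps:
N(Y) = 4 + Y (N(Y) = (4 + Y) + 0 = 4 + Y)
w(P, S) = 12
C(A) = 1/(2*A)
u(x) = 7 (u(x) = 4 + 3 = 7)
c(m, v) = (v + 6/m)**2 (c(m, v) = (v + (1/(2*m))*12)**2 = (v + 6/m)**2)
12745 - c(-309, u(-21)) = 12745 - (6 - 309*7)**2/(-309)**2 = 12745 - (6 - 2163)**2/95481 = 12745 - (-2157)**2/95481 = 12745 - 4652649/95481 = 12745 - 1*516961/10609 = 12745 - 516961/10609 = 134694744/10609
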